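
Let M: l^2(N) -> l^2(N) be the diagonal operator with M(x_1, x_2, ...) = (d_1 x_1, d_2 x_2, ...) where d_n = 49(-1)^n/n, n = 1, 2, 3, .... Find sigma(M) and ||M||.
sigma(M) = {49(-1)^n/n : n ≥ 1} ∪ {0}; ||M|| = 49

A bounded diagonal operator on l^2 with diagonal entries d_n has spectrum equal to the closure of {d_n : n ≥ 1}: every d_n is an eigenvalue (with eigenvector e_n), so {d_n} ⊂ sigma(M); the spectrum is closed, so its closure is too; and for lambda not in the closure, (M - lambda I) has bounded inverse (the diagonal entries 1/(d_n - lambda) are bounded). For our sequence d_n = 49(-1)^n/n, n = 1, 2, 3, ...:
  - {d_n} = {49(-1)^n/n : n ≥ 1}; the only limit point is 0
  - closure = {49(-1)^n/n : n ≥ 1} ∪ {0}
For the norm: a diagonal operator has ||M|| = sup_n |d_n|. Here |d_n| = 49/n is decreasing, so sup_n |d_n| = |d_1| = 49. So ||M|| = 49.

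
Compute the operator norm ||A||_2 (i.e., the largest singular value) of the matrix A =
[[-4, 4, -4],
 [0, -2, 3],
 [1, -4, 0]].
||A||_2 ≈ 8.1513 (= sqrt(largest eigenvalue of A^T A))

||A||_2 = sigma_max(A) = sqrt(lambda_max(A^T A)). Form the symmetric matrix M = A^T A =
[[17, -20, 16],
 [-20, 36, -22],
 [16, -22, 25]].
Its characteristic polynomial (trace, sum of principal 2x2 minors, determinant of M give the coefficients) is
  p(λ) = det(λ I - M) = λ^3 - 78λ^2 + 797λ - 1936.
No integer candidate from the rational root theorem (±divisors of 1936) is a root, so the roots are irrational. The cubic discriminant is Δ = 229796752 > 0, so there are three distinct real roots. p(3) = -220 and p(4) = 68 have opposite signs, so a root lies in (3, 4); Newton's method refines it to λ ≈ 3.7164. p(7) = 164 and p(8) = -40 have opposite signs, so a root lies in (7, 8); Newton's method refines it to λ ≈ 7.8402. p(66) = -1606 and p(67) = 2084 have opposite signs, so a root lies in (66, 67); Newton's method refines it to λ ≈ 66.4434. Check (Vieta): the three roots sum to 78, matching tr M = 78.
So the eigenvalues of A^T A are ≈ 3.7164, 7.8402, 66.4434 (all ≥ 0, as they must be for A^T A). The largest is λ_max ≈ 66.4434, hence ||A||_2 = sqrt(λ_max) ≈ 8.1513.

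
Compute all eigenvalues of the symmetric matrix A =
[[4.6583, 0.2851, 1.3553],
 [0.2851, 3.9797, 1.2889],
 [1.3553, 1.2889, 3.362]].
sigma(A) ≈ {2, 4, 6}

A is real symmetric, so its spectrum consists of real eigenvalues. Expanding the characteristic polynomial of the displayed matrix gives
  det(λ I - A) = p(λ) = λ^3 + (-12)λ^2 + (44)λ + (-48).
Solving p(λ) = 0 yields eigenvalues ≈ 2, 4, 6. (A is shown rounded to 4 decimals, so these recover the underlying integer eigenvalues to within that precision.)
Verification: the trace of A = 12 equals the sum of eigenvalues 12, and det(A) ≈ 48.0010 matches the eigenvalue product 48.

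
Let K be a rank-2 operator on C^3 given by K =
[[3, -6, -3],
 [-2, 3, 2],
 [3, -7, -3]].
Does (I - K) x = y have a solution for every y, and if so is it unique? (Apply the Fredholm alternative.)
(I - K) is singular (det(I - K) = 0, i.e. 1 ∈ sigma(K)). (I - K) x = y is solvable iff y ⊥ ker((I - K)^*) = span{(-2, 1, 2)}, i.e. iff -2y_1 + y_2 + 2y_3 = 0. When solvable, x is determined up to adding multiples of (-3, 1, -4) (ker(I - K) = span{(-3, 1, -4)}, dimension 1).

K has rank 2 and factors as K = U V^T = u1 v1^T + u2 v2^T with u1 = (-3, 3, -2), v1 = (0, -1, 0), u2 = (3, -2, 3), v2 = (1, -3, -1) (multiplying out reproduces the displayed K). The nonzero eigenvalues of U V^T coincide with those of the 2 x 2 matrix G = V^T U = [[v1·u1, v1·u2], [v2·u1, v2·u2]] = [[-3, 2], [-10, 6]], and by the Sylvester determinant identity det(I_3 - U V^T) = det(I_2 - V^T U) = det([[4, -2], [10, -5]]) = (4)(-5) - (-2)(10) = 0. (Direct check: I - K =
[[-2, 6, 3],
 [2, -2, -2],
 [-3, 7, 4]]
has determinant 0.) So 1 is an eigenvalue of K and (I - K) is not invertible. The finite-dimensional Fredholm alternative says: either (I - K) is invertible, or ker(I - K) ≠ {0} and then range(I - K) = ker((I - K)^*)^⊥, with dim ker(I - K) = dim ker((I - K)^*). We are in the second case, so we compute both kernels via the 2 x 2 reduction. If (I - U V^T) x = 0 then x = U (V^T x) lies in the column space of U; writing x = U b gives U (I_2 - G) b = 0, and since u1, u2 are independent, (I_2 - G) b = 0. With I_2 - G = [[4, -2], [10, -5]] (singular, as its determinant is 0) a null vector is b = (-1, -2), so ker(I - K) = span{-1·u1 + (-2)·u2} = span{(-3, 1, -4)}. For the adjoint, (I - K)^* = I - K^T = I - V U^T, and the same argument gives ker((I - K)^*) = {V a : (I_2 - G)^T a = 0}; (I_2 - G)^T = [[4, 10], [-2, -5]] has null vector a = (5, -2), so ker((I - K)^*) = span{5·v1 + (-2)·v2} = span{(-2, 1, 2)}. (Both kernels are 1-dimensional, matching rank(I - K) = 2.) Therefore (I - K) x = y is solvable iff <y, (-2, 1, 2)> = 0, i.e. iff -2y_1 + y_2 + 2y_3 = 0; when solvable the solution set is the line x_p + c·(-3, 1, -4), c ∈ C.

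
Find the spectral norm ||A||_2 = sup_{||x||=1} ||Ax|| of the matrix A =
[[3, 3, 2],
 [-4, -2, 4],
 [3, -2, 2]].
||A||_2 ≈ 6.4544 (= sqrt(largest eigenvalue of A^T A))

||A||_2 = sigma_max(A) = sqrt(lambda_max(A^T A)). Form the symmetric matrix M = A^T A =
[[34, 11, -4],
 [11, 17, -6],
 [-4, -6, 24]].
Its characteristic polynomial (trace, sum of principal 2x2 minors, determinant of M give the coefficients) is
  p(λ) = det(λ I - M) = λ^3 - 75λ^2 + 1629λ - 10000.
No integer candidate from the rational root theorem (±divisors of 10000) is a root, so the roots are irrational. The cubic discriminant is Δ = 52105869 > 0, so there are three distinct real roots. p(10) = -210 and p(11) = 175 have opposite signs, so a root lies in (10, 11); Newton's method refines it to λ ≈ 10.5173. p(22) = 186 and p(23) = -41 have opposite signs, so a root lies in (22, 23); Newton's method refines it to λ ≈ 22.824. p(41) = -365 and p(42) = 206 have opposite signs, so a root lies in (41, 42); Newton's method refines it to λ ≈ 41.6588. Check (Vieta): the three roots sum to 75, matching tr M = 75.
So the eigenvalues of A^T A are ≈ 10.5173, 22.824, 41.6588 (all ≥ 0, as they must be for A^T A). The largest is λ_max ≈ 41.6588, hence ||A||_2 = sqrt(λ_max) ≈ 6.4544.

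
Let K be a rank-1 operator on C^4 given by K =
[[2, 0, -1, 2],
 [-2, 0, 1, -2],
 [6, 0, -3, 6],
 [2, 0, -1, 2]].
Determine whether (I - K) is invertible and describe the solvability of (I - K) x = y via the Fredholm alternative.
(I - K) is singular (det(I - K) = 0, i.e. 1 ∈ sigma(K)). (I - K) x = y is solvable iff y ⊥ ker((I - K)^*) = span{(2, 0, -1, 2)}, i.e. iff 2y_1 - y_3 + 2y_4 = 0. When solvable, the solutions are x = y + c·(1, -1, 3, 1), c arbitrary (ker(I - K) = span{(1, -1, 3, 1)}, dimension 1).

K has rank 1, so it is an outer product K = u v^T: every row of K is a multiple of one row vector. Reading off the entries, u = (1, -1, 3, 1) and v = (2, 0, -1, 2) (row i of K equals u_i·v^T). A rank-one matrix u v^T satisfies K u = u (v·u) and kills the (3)-dimensional subspace v^⊥, so its characteristic polynomial is lambda^3 (lambda - v·u) with v·u = tr K = 1. Hence the eigenvalues of I - K are 1 (multiplicity 3) and 1 - (1) = 0, so det(I - K) = 0. (Direct check: I - K =
[[-1, 0, 1, -2],
 [2, 1, -1, 2],
 [-6, 0, 4, -6],
 [-2, 0, 1, -1]]
has determinant 0.) So 1 is an eigenvalue of K and (I - K) is not invertible. The finite-dimensional Fredholm alternative says: either (I - K) is invertible, or ker(I - K) ≠ {0} and then range(I - K) = ker((I - K)^*)^⊥, with dim ker(I - K) = dim ker((I - K)^*). We are in the second case, so we need both kernels. Kernel of I - K: (I - K) u = u - u (v·u) = u - u = 0, so ker(I - K) = span{u} = span{(1, -1, 3, 1)} (it is exactly 1-dimensional because rank(I - K) = 3). Kernel of the adjoint: K is real, so (I - K)^* = I - K^T = I - v u^T, and (I - v u^T) v = v - v (u·v) = 0; hence ker((I - K)^*) = span{v} = span{(2, 0, -1, 2)}. Therefore (I - K) x = y is solvable iff <y, v> = 0, i.e. iff 2y_1 - y_3 + 2y_4 = 0. When this holds, K y = u (v·y) = 0, so (I - K) y = y and x = y is a particular solution; the full solution set is the line x = y + c·u = y + c·(1, -1, 3, 1), c ∈ C.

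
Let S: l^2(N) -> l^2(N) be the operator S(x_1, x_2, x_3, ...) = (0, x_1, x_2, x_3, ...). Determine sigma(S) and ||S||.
sigma(S) = closed disk {z in C : |z| ≤ 1}; ||S|| = 1

S is the unit right shift on l^2(N). ||S x||^2 = sum_{k≥1} |x_k|^2 = ||x||^2, so ||S|| = 1 and sigma(S) ⊂ {|z| ≤ 1}. For any |lambda| < 1, the equation (S - lambda I) x = 0 forces x_1 = 0, then x_k = lambda x_{k+1} ⇒ x = 0, so S has no eigenvalues. But (S - lambda I) is not surjective for |lambda| < 1: solving (S - lambda I) x = e_1 would require x_n proportional to lambda^(-n), which is not in l^2. So every |lambda| < 1 lies in the residual spectrum. The boundary |lambda| = 1 is in the approximate point spectrum (the spectrum is closed). Hence sigma(S) is the closed disk of radius 1.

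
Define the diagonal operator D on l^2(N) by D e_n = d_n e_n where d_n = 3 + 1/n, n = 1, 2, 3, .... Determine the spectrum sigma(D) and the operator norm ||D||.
sigma(D) = {3 + 1/n : n ≥ 1} ∪ {3}; ||D|| = 4

A bounded diagonal operator on l^2 with diagonal entries d_n has spectrum equal to the closure of {d_n : n ≥ 1}: every d_n is an eigenvalue (with eigenvector e_n), so {d_n} ⊂ sigma(D); the spectrum is closed, so its closure is too; and for lambda not in the closure, (D - lambda I) has bounded inverse (the diagonal entries 1/(d_n - lambda) are bounded). For our sequence d_n = 3 + 1/n, n = 1, 2, 3, ...:
  - {d_n} = {3 + 1/n : n ≥ 1}; the only limit point is 3
  - closure = {3 + 1/n : n ≥ 1} ∪ {3}
For the norm: a diagonal operator has ||D|| = sup_n |d_n|. Here d_n = 3 + 1/n is positive and decreasing, so sup_n |d_n| = d_1 = 3 + 1 = 4. So ||D|| = 4.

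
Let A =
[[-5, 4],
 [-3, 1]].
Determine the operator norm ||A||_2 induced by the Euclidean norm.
||A||_2 = sqrt((51 + sqrt(2405))/2) ≈ 7.0725 (= sqrt(largest eigenvalue of A^T A))

||A||_2 = sigma_max(A) = sqrt(lambda_max(A^T A)). Form the symmetric matrix M = A^T A =
[[34, -23],
 [-23, 17]].
Its characteristic polynomial (trace, determinant of M give the coefficients) is
  p(λ) = det(λ I - M) = λ^2 - 51λ + 49.
For λ^2 - 51λ + 49 the discriminant is 2405. It is nonnegative but not a perfect square, so the roots are real and irrational: λ = (51 ± sqrt(2405))/2 ≈ 50.0204, 0.9796.
So the eigenvalues of A^T A are ≈ 0.9796, 50.0204 (all ≥ 0, as they must be for A^T A). The largest is λ_max = (51 + sqrt(2405))/2 ≈ 50.0204, hence ||A||_2 = sqrt(λ_max) = sqrt((51 + sqrt(2405))/2) ≈ 7.0725.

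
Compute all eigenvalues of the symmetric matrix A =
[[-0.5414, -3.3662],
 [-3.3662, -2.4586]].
sigma(A) ≈ {-5, 2}

A is real symmetric, so its spectrum consists of real eigenvalues. Expanding the characteristic polynomial of the displayed matrix gives
  det(λ I - A) = p(λ) = λ^2 + (3)λ + (-10).
Solving p(λ) = 0 yields eigenvalues ≈ -5, 2. (A is shown rounded to 4 decimals, so these recover the underlying integer eigenvalues to within that precision.)
Verification: the trace of A = -3 equals the sum of eigenvalues -3, and det(A) ≈ -10.0002 matches the eigenvalue product -10.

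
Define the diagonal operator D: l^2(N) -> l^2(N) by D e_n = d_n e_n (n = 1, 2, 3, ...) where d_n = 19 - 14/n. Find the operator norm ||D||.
||D|| = 19

For a diagonal operator on l^2 with entries d_n, ||D|| = sup_n |d_n|. Here d_1 = 5, d_2 = 12, ..., and d_n = 19 - 14/n increases monotonically toward 19. All terms lie in [5, 19), so |d_n| = d_n and the supremum is the limit 19, which is not attained by any individual d_n. Hence ||D|| = 19.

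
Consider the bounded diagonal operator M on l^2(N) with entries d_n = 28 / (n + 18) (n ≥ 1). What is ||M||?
||M|| = 28/19 (attained at n = 1)

For M diagonal, ||M|| = sup_n |d_n| = sup_n 28/(n + 18). This is positive and strictly decreasing in n, so the supremum is attained at n = 1: d_1 = 28/(1 + 18) = 28/19. Hence ||M|| = 28/19.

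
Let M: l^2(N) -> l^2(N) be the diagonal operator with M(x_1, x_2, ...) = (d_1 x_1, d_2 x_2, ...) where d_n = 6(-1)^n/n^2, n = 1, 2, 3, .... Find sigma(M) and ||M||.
sigma(M) = {6(-1)^n/n^2 : n ≥ 1} ∪ {0}; ||M|| = 6

A bounded diagonal operator on l^2 with diagonal entries d_n has spectrum equal to the closure of {d_n : n ≥ 1}: every d_n is an eigenvalue (with eigenvector e_n), so {d_n} ⊂ sigma(M); the spectrum is closed, so its closure is too; and for lambda not in the closure, (M - lambda I) has bounded inverse (the diagonal entries 1/(d_n - lambda) are bounded). For our sequence d_n = 6(-1)^n/n^2, n = 1, 2, 3, ...:
  - {d_n} = {6(-1)^n/n^2 : n ≥ 1}; the only limit point is 0
  - closure = {6(-1)^n/n^2 : n ≥ 1} ∪ {0}
For the norm: a diagonal operator has ||M|| = sup_n |d_n|. Here |d_n| = 6/n^2 is decreasing, so sup_n |d_n| = |d_1| = 6. So ||M|| = 6.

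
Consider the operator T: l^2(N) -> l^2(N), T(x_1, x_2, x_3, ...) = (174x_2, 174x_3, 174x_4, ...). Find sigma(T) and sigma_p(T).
sigma(T) = closed disk {z in C : |z| ≤ 174}; sigma_p(T) = open disk {z in C : |z| < 174}

Note T = 174·V where V is the unit left shift (V x)_k = x_{k+1}; so sigma(T) = 174·sigma(V) and ||T|| = 174||V||. ||T x||^2 = 30276sum_{k≥2} |x_k|^2 ≤ 30276||x||^2, with equality on {x : x_1 = 0}, so ||T|| = 174. For any lambda with |lambda| < 174, set r = lambda/174 (|r| < 1); the vector x = (1, r, r^2, ...) is in l^2 and satisfies T x = 174(r, r^2, ...) = lambda x, so lambda is an eigenvalue. On the boundary |lambda| = 174 the geometric series diverges, so no l^2 eigenvector exists, but these lambda lie in the approximate point spectrum. Hence sigma(T) is the closed disk of radius 174 and sigma_p(T) is the open disk.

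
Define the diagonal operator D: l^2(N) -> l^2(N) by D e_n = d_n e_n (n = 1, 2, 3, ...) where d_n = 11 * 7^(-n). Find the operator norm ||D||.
||D|| = 11/7 (attained at n = 1)

For D diagonal, ||D|| = sup_n |d_n|. The sequence d_n = 11 * 7^(-n) is positive and strictly decreasing (ratio 7^(-1) < 1), so the supremum is d_1 = 11/7. Hence ||D|| = 11/7.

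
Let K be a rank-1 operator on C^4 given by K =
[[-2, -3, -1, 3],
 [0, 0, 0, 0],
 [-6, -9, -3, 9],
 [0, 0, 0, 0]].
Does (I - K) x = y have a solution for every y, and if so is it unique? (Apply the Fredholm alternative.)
(I - K) is invertible (det(I - K) = 6 ≠ 0), so for every y in C^4 the equation (I - K) x = y has a unique solution.

K has rank 1, so it is an outer product K = u v^T: every row of K is a multiple of one row vector. Reading off the entries, u = (1, 0, 3, 0) and v = (-2, -3, -1, 3) (row i of K equals u_i·v^T). A rank-one matrix u v^T satisfies K u = u (v·u) and kills the (3)-dimensional subspace v^⊥, so its characteristic polynomial is lambda^3 (lambda - v·u) with v·u = tr K = -5. Hence the eigenvalues of I - K are 1 (multiplicity 3) and 1 - (-5) = 6, so det(I - K) = 6. (Direct check: I - K =
[[3, 3, 1, -3],
 [0, 1, 0, 0],
 [6, 9, 4, -9],
 [0, 0, 0, 1]]
has determinant 6.) The finite-dimensional Fredholm alternative says: either (I - K) is invertible, or ker(I - K) ≠ {0} and then range(I - K) = ker((I - K)^*)^⊥, with dim ker(I - K) = dim ker((I - K)^*). Since det(I - K) ≠ 0, 1 is not an eigenvalue of K and ker(I - K) = {0}, so we are in the first case: for every y there is a unique x = (I - K)^(-1) y. Explicitly, by the Sherman–Morrison formula, (I - u v^T)^(-1) = I + u v^T/(1 - v·u), i.e. (I - K)^(-1) = I + K/(6).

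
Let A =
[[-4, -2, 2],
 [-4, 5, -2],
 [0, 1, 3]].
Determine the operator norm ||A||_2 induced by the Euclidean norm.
||A||_2 ≈ 6.7231 (= sqrt(largest eigenvalue of A^T A))

||A||_2 = sigma_max(A) = sqrt(lambda_max(A^T A)). Form the symmetric matrix M = A^T A =
[[32, -12, 0],
 [-12, 30, -11],
 [0, -11, 17]].
Its characteristic polynomial (trace, sum of principal 2x2 minors, determinant of M give the coefficients) is
  p(λ) = det(λ I - M) = λ^3 - 79λ^2 + 1749λ - 10000.
No integer candidate from the rational root theorem (±divisors of 10000) is a root, so the roots are irrational. The cubic discriminant is Δ = 139674245 > 0, so there are three distinct real roots. p(8) = -552 and p(9) = 71 have opposite signs, so a root lies in (8, 9); Newton's method refines it to λ ≈ 8.8768. p(24) = 296 and p(25) = -25 have opposite signs, so a root lies in (24, 25); Newton's method refines it to λ ≈ 24.9232. p(45) = -145 and p(46) = 626 have opposite signs, so a root lies in (45, 46); Newton's method refines it to λ ≈ 45.1999. Check (Vieta): the three roots sum to 79, matching tr M = 79.
So the eigenvalues of A^T A are ≈ 8.8768, 24.9232, 45.1999 (all ≥ 0, as they must be for A^T A). The largest is λ_max ≈ 45.1999, hence ||A||_2 = sqrt(λ_max) ≈ 6.7231.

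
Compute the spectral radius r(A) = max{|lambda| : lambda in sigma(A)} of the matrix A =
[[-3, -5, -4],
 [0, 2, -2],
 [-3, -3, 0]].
r(A) = 6

The eigenvalues of A are the roots of its characteristic polynomial. With M = A (coefficients from the trace, the sum of principal 2x2 minors, and det A):
  p(λ) = det(λ I - M) = λ^3 + λ^2 - 24λ + 36.
By the rational root theorem any rational root is an integer divisor of 36. Testing λ = -6: p(-6) = -216 + 36 + 144 + 36 = 0, so λ = -6 is a root. Dividing out (λ + 6) leaves p(λ) = (λ + 6)(λ^2 - 5λ + 6). For λ^2 - 5λ + 6 the discriminant is 1. It is a perfect square (1^2), so the roots are rational: λ = (5 ± 1)/2 = 3, 2.
Thus the eigenvalues (to 4 decimals) are 3 (modulus 3); 2 (modulus 2); -6 (modulus 6). The spectral radius is the largest modulus: r(A) = 6. (Cross-check: r(A) ≤ ||A||_2 ≈ 7.9517; equality holds whenever A is normal, though it can also hold for some non-normal A.)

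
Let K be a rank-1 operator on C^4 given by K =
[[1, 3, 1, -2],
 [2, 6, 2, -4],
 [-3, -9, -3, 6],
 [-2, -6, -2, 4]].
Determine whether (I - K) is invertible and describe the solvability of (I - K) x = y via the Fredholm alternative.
(I - K) is invertible (det(I - K) = -7 ≠ 0), so for every y in C^4 the equation (I - K) x = y has a unique solution.

K has rank 1, so it is an outer product K = u v^T: every row of K is a multiple of one row vector. Reading off the entries, u = (-1, -2, 3, 2) and v = (-1, -3, -1, 2) (row i of K equals u_i·v^T). A rank-one matrix u v^T satisfies K u = u (v·u) and kills the (3)-dimensional subspace v^⊥, so its characteristic polynomial is lambda^3 (lambda - v·u) with v·u = tr K = 8. Hence the eigenvalues of I - K are 1 (multiplicity 3) and 1 - (8) = -7, so det(I - K) = -7. (Direct check: I - K =
[[0, -3, -1, 2],
 [-2, -5, -2, 4],
 [3, 9, 4, -6],
 [2, 6, 2, -3]]
has determinant -7.) The finite-dimensional Fredholm alternative says: either (I - K) is invertible, or ker(I - K) ≠ {0} and then range(I - K) = ker((I - K)^*)^⊥, with dim ker(I - K) = dim ker((I - K)^*). Since det(I - K) ≠ 0, 1 is not an eigenvalue of K and ker(I - K) = {0}, so we are in the first case: for every y there is a unique x = (I - K)^(-1) y. Explicitly, by the Sherman–Morrison formula, (I - u v^T)^(-1) = I + u v^T/(1 - v·u), i.e. (I - K)^(-1) = I + K/(-7).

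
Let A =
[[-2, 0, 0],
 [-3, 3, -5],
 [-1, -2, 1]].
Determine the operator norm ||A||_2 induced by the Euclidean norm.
||A||_2 = sqrt((46 + sqrt(2004))/2) ≈ 6.7367 (= sqrt(largest eigenvalue of A^T A))

||A||_2 = sigma_max(A) = sqrt(lambda_max(A^T A)). Form the symmetric matrix M = A^T A =
[[14, -7, 14],
 [-7, 13, -17],
 [14, -17, 26]].
Its characteristic polynomial (trace, sum of principal 2x2 minors, determinant of M give the coefficients) is
  p(λ) = det(λ I - M) = λ^3 - 53λ^2 + 350λ - 196.
By the rational root theorem any rational root is an integer divisor of 196. Testing λ = 7: p(7) = 343 - 2597 + 2450 - 196 = 0, so λ = 7 is a root. Dividing out (λ - 7) leaves p(λ) = (λ - 7)(λ^2 - 46λ + 28). For λ^2 - 46λ + 28 the discriminant is 2004. It is nonnegative but not a perfect square, so the roots are real and irrational: λ = (46 ± sqrt(2004))/2 ≈ 45.383, 0.617.
So the eigenvalues of A^T A are ≈ 0.617, 7, 45.383 (all ≥ 0, as they must be for A^T A). The largest is λ_max = (46 + sqrt(2004))/2 ≈ 45.383, hence ||A||_2 = sqrt(λ_max) = sqrt((46 + sqrt(2004))/2) ≈ 6.7367.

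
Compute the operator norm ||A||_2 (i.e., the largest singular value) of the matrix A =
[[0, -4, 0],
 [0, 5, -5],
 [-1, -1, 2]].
||A||_2 ≈ 7.9585 (= sqrt(largest eigenvalue of A^T A))

||A||_2 = sigma_max(A) = sqrt(lambda_max(A^T A)). Form the symmetric matrix M = A^T A =
[[1, 1, -2],
 [1, 42, -27],
 [-2, -27, 29]].
Its characteristic polynomial (trace, sum of principal 2x2 minors, determinant of M give the coefficients) is
  p(λ) = det(λ I - M) = λ^3 - 72λ^2 + 555λ - 400.
No integer candidate from the rational root theorem (±divisors of 400) is a root, so the roots are irrational. The cubic discriminant is Δ = 599181300 > 0, so there are three distinct real roots. p(0) = -400 and p(1) = 84 have opposite signs, so a root lies in (0, 1); Newton's method refines it to λ ≈ 0.8036. p(7) = 300 and p(8) = -56 have opposite signs, so a root lies in (7, 8); Newton's method refines it to λ ≈ 7.8594. p(63) = -1156 and p(64) = 2352 have opposite signs, so a root lies in (63, 64); Newton's method refines it to λ ≈ 63.3371. Check (Vieta): the three roots sum to 72, matching tr M = 72.
So the eigenvalues of A^T A are ≈ 0.8036, 7.8594, 63.3371 (all ≥ 0, as they must be for A^T A). The largest is λ_max ≈ 63.3371, hence ||A||_2 = sqrt(λ_max) ≈ 7.9585.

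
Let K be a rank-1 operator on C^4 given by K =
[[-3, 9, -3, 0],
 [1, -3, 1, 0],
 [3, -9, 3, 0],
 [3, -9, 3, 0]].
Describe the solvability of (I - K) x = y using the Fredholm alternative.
(I - K) is invertible (det(I - K) = 4 ≠ 0), so for every y in C^4 the equation (I - K) x = y has a unique solution.

K has rank 1, so it is an outer product K = u v^T: every row of K is a multiple of one row vector. Reading off the entries, u = (3, -1, -3, -3) and v = (-1, 3, -1, 0) (row i of K equals u_i·v^T). A rank-one matrix u v^T satisfies K u = u (v·u) and kills the (3)-dimensional subspace v^⊥, so its characteristic polynomial is lambda^3 (lambda - v·u) with v·u = tr K = -3. Hence the eigenvalues of I - K are 1 (multiplicity 3) and 1 - (-3) = 4, so det(I - K) = 4. (Direct check: I - K =
[[4, -9, 3, 0],
 [-1, 4, -1, 0],
 [-3, 9, -2, 0],
 [-3, 9, -3, 1]]
has determinant 4.) The finite-dimensional Fredholm alternative says: either (I - K) is invertible, or ker(I - K) ≠ {0} and then range(I - K) = ker((I - K)^*)^⊥, with dim ker(I - K) = dim ker((I - K)^*). Since det(I - K) ≠ 0, 1 is not an eigenvalue of K and ker(I - K) = {0}, so we are in the first case: for every y there is a unique x = (I - K)^(-1) y. Explicitly, by the Sherman–Morrison formula, (I - u v^T)^(-1) = I + u v^T/(1 - v·u), i.e. (I - K)^(-1) = I + K/(4).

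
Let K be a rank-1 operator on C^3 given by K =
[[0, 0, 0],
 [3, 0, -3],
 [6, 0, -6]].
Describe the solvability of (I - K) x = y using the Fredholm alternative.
(I - K) is invertible (det(I - K) = 7 ≠ 0), so for every y in C^3 the equation (I - K) x = y has a unique solution.

K has rank 1, so it is an outer product K = u v^T: every row of K is a multiple of one row vector. Reading off the entries, u = (0, -1, -2) and v = (-3, 0, 3) (row i of K equals u_i·v^T). A rank-one matrix u v^T satisfies K u = u (v·u) and kills the (2)-dimensional subspace v^⊥, so its characteristic polynomial is lambda^2 (lambda - v·u) with v·u = tr K = -6. Hence the eigenvalues of I - K are 1 (multiplicity 2) and 1 - (-6) = 7, so det(I - K) = 7. (Direct check: I - K =
[[1, 0, 0],
 [-3, 1, 3],
 [-6, 0, 7]]
has determinant 7.) The finite-dimensional Fredholm alternative says: either (I - K) is invertible, or ker(I - K) ≠ {0} and then range(I - K) = ker((I - K)^*)^⊥, with dim ker(I - K) = dim ker((I - K)^*). Since det(I - K) ≠ 0, 1 is not an eigenvalue of K and ker(I - K) = {0}, so we are in the first case: for every y there is a unique x = (I - K)^(-1) y. Explicitly, by the Sherman–Morrison formula, (I - u v^T)^(-1) = I + u v^T/(1 - v·u), i.e. (I - K)^(-1) = I + K/(7).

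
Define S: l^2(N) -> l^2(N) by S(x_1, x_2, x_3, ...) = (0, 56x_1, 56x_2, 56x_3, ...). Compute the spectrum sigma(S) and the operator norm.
sigma(S) = closed disk {z in C : |z| ≤ 56}; ||S|| = 56

Note S = 56·U where U is the unit right shift (U x)_k = x_{k-1} (with x_0 := 0); so ||S|| = 56||U|| and sigma(S) = 56·sigma(U). ||S x||^2 = sum_{k≥1} |56x_k|^2 = 3136||x||^2, so ||S|| = 56 and sigma(S) ⊂ {|z| ≤ 56}. For any |lambda| < 56, the equation (S - lambda I) x = 0 forces x_1 = 0, then 56x_k = lambda x_{k+1} ⇒ x = 0, so S has no eigenvalues. But (S - lambda I) is not surjective for |lambda| < 56: solving (S - lambda I) x = e_1 would require x_n proportional to (lambda/56)^(-n), which is not in l^2. So every |lambda| < 56 lies in the residual spectrum. The boundary |lambda| = 56 is in the approximate point spectrum (the spectrum is closed). Hence sigma(S) is the closed disk of radius 56.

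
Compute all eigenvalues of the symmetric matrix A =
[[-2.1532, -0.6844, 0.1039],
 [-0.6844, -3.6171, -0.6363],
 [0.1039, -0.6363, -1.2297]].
sigma(A) ≈ {-4, -2, -1}

A is real symmetric, so its spectrum consists of real eigenvalues. Expanding the characteristic polynomial of the displayed matrix gives
  det(λ I - A) = p(λ) = λ^3 + (7)λ^2 + (14)λ + (8).
Solving p(λ) = 0 yields eigenvalues ≈ -4, -2, -1. (A is shown rounded to 4 decimals, so these recover the underlying integer eigenvalues to within that precision.)
Verification: the trace of A = -7 equals the sum of eigenvalues -7, and det(A) ≈ -8.0000 matches the eigenvalue product -8.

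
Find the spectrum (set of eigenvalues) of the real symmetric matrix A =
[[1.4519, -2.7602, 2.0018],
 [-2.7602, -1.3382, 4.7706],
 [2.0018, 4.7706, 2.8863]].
sigma(A) ≈ {-6, 3, 6}

A is real symmetric, so its spectrum consists of real eigenvalues. Expanding the characteristic polynomial of the displayed matrix gives
  det(λ I - A) = p(λ) = λ^3 + (-3)λ^2 + (-36)λ + (107.9972).
Solving p(λ) = 0 yields eigenvalues ≈ -6, 3, 6. (A is shown rounded to 4 decimals, so these recover the underlying integer eigenvalues to within that precision.)
Verification: the trace of A = 3 equals the sum of eigenvalues 3, and det(A) ≈ -107.9972 matches the eigenvalue product -108.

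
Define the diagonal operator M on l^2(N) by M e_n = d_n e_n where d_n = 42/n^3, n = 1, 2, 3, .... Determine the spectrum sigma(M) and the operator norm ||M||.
sigma(M) = {42/n^3 : n ≥ 1} ∪ {0}; ||M|| = 42

A bounded diagonal operator on l^2 with diagonal entries d_n has spectrum equal to the closure of {d_n : n ≥ 1}: every d_n is an eigenvalue (with eigenvector e_n), so {d_n} ⊂ sigma(M); the spectrum is closed, so its closure is too; and for lambda not in the closure, (M - lambda I) has bounded inverse (the diagonal entries 1/(d_n - lambda) are bounded). For our sequence d_n = 42/n^3, n = 1, 2, 3, ...:
  - {d_n} = {42/n^3 : n ≥ 1}; the only limit point is 0
  - closure = {42/n^3 : n ≥ 1} ∪ {0}
For the norm: a diagonal operator has ||M|| = sup_n |d_n|. Here d_n = 42/n^3 is positive and decreasing, so sup_n |d_n| = d_1 = 42. So ||M|| = 42.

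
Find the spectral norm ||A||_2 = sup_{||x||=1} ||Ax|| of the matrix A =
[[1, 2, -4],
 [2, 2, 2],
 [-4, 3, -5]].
||A||_2 ≈ 8.0245 (= sqrt(largest eigenvalue of A^T A))

||A||_2 = sigma_max(A) = sqrt(lambda_max(A^T A)). Form the symmetric matrix M = A^T A =
[[21, -6, 20],
 [-6, 17, -19],
 [20, -19, 45]].
Its characteristic polynomial (trace, sum of principal 2x2 minors, determinant of M give the coefficients) is
  p(λ) = det(λ I - M) = λ^3 - 83λ^2 + 1270λ - 4624.
No integer candidate from the rational root theorem (±divisors of 4624) is a root, so the roots are irrational. The cubic discriminant is Δ = 538151716 > 0, so there are three distinct real roots. p(5) = -224 and p(6) = 224 have opposite signs, so a root lies in (5, 6); Newton's method refines it to λ ≈ 5.4631. p(13) = 56 and p(14) = -368 have opposite signs, so a root lies in (13, 14); Newton's method refines it to λ ≈ 13.1446. p(64) = -1168 and p(65) = 1876 have opposite signs, so a root lies in (64, 65); Newton's method refines it to λ ≈ 64.3924. Check (Vieta): the three roots sum to 83, matching tr M = 83.
So the eigenvalues of A^T A are ≈ 5.4631, 13.1446, 64.3924 (all ≥ 0, as they must be for A^T A). The largest is λ_max ≈ 64.3924, hence ||A||_2 = sqrt(λ_max) ≈ 8.0245.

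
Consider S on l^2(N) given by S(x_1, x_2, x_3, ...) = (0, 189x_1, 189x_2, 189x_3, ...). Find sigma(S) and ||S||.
sigma(S) = closed disk {z in C : |z| ≤ 189}; ||S|| = 189

Note S = 189·U where U is the unit right shift (U x)_k = x_{k-1} (with x_0 := 0); so ||S|| = 189||U|| and sigma(S) = 189·sigma(U). ||S x||^2 = sum_{k≥1} |189x_k|^2 = 35721||x||^2, so ||S|| = 189 and sigma(S) ⊂ {|z| ≤ 189}. For any |lambda| < 189, the equation (S - lambda I) x = 0 forces x_1 = 0, then 189x_k = lambda x_{k+1} ⇒ x = 0, so S has no eigenvalues. But (S - lambda I) is not surjective for |lambda| < 189: solving (S - lambda I) x = e_1 would require x_n proportional to (lambda/189)^(-n), which is not in l^2. So every |lambda| < 189 lies in the residual spectrum. The boundary |lambda| = 189 is in the approximate point spectrum (the spectrum is closed). Hence sigma(S) is the closed disk of radius 189.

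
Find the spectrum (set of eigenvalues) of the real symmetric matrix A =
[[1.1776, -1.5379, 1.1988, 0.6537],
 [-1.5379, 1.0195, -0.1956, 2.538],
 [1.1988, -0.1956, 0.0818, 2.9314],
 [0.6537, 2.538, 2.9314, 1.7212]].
sigma(A) ≈ {-3, -1, 3, 5}

A is real symmetric, so its spectrum consists of real eigenvalues. Expanding the characteristic polynomial of the displayed matrix gives
  det(λ I - A) = p(λ) = λ^4 + (-4)λ^3 + (-14)λ^2 + (36)λ + (45).
Solving p(λ) = 0 yields eigenvalues ≈ -3, -1, 3, 5. (A is shown rounded to 4 decimals, so these recover the underlying integer eigenvalues to within that precision.)
Verification: the trace of A = 4 equals the sum of eigenvalues 4, and det(A) ≈ 45.0000 matches the eigenvalue product 45.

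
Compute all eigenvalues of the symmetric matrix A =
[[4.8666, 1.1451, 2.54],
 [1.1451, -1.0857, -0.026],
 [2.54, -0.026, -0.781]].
sigma(A) ≈ {-2, -1, 6}

A is real symmetric, so its spectrum consists of real eigenvalues. Expanding the characteristic polynomial of the displayed matrix gives
  det(λ I - A) = p(λ) = λ^3 + (-3)λ^2 + (-16)λ + (-12).
Solving p(λ) = 0 yields eigenvalues ≈ -2, -1, 6. (A is shown rounded to 4 decimals, so these recover the underlying integer eigenvalues to within that precision.)
Verification: the trace of A = 3 equals the sum of eigenvalues 3, and det(A) ≈ 12.0006 matches the eigenvalue product 12.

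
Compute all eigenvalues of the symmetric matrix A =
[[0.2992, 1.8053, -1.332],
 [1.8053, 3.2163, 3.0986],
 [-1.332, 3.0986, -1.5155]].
sigma(A) ≈ {-4, 1, 5}

A is real symmetric, so its spectrum consists of real eigenvalues. Expanding the characteristic polynomial of the displayed matrix gives
  det(λ I - A) = p(λ) = λ^3 + (-2)λ^2 + (-19)λ + (20).
Solving p(λ) = 0 yields eigenvalues ≈ -4, 1, 5. (A is shown rounded to 4 decimals, so these recover the underlying integer eigenvalues to within that precision.)
Verification: the trace of A = 2 equals the sum of eigenvalues 2, and det(A) ≈ -20.0005 matches the eigenvalue product -20.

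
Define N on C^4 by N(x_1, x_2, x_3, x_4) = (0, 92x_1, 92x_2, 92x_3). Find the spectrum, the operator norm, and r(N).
sigma(N) = {0}; ||N|| = 92; r(N) = 0. (N is nilpotent with N^4 = 0.)

On C^4, N is a strictly lower-triangular matrix with 92 on the subdiagonal and zeros elsewhere, so its characteristic polynomial is lambda^4 and every eigenvalue is 0: sigma(N) = {0}. For the operator norm, N e_i = 92e_{i+1} for i = 1, ..., 3 and N e_4 = 0, so the singular values of N are 92 (with multiplicity 3) and 0; hence ||N|| = 92. The spectral radius r(N) = max|lambda| = 0. Note ||N|| > r(N) — characteristic of non-normal nilpotent operators. Indeed N^4 = 0.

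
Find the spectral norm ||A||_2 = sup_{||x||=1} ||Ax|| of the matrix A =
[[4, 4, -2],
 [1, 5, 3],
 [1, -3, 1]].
||A||_2 ≈ 7.6273 (= sqrt(largest eigenvalue of A^T A))

||A||_2 = sigma_max(A) = sqrt(lambda_max(A^T A)). Form the symmetric matrix M = A^T A =
[[18, 18, -4],
 [18, 50, 4],
 [-4, 4, 14]].
Its characteristic polynomial (trace, sum of principal 2x2 minors, determinant of M give the coefficients) is
  p(λ) = det(λ I - M) = λ^3 - 82λ^2 + 1496λ - 6400.
No integer candidate from the rational root theorem (±divisors of 6400) is a root, so the roots are irrational. The cubic discriminant is Δ = 567005440 > 0, so there are three distinct real roots. p(6) = -160 and p(7) = 397 have opposite signs, so a root lies in (6, 7); Newton's method refines it to λ ≈ 6.2653. p(17) = 247 and p(18) = -208 have opposite signs, so a root lies in (17, 18); Newton's method refines it to λ ≈ 17.5588. p(58) = -368 and p(59) = 1801 have opposite signs, so a root lies in (58, 59); Newton's method refines it to λ ≈ 58.1759. Check (Vieta): the three roots sum to 82, matching tr M = 82.
So the eigenvalues of A^T A are ≈ 6.2653, 17.5588, 58.1759 (all ≥ 0, as they must be for A^T A). The largest is λ_max ≈ 58.1759, hence ||A||_2 = sqrt(λ_max) ≈ 7.6273.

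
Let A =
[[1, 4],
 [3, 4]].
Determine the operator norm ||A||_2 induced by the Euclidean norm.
||A||_2 = sqrt((42 + sqrt(1508))/2) ≈ 6.3574 (= sqrt(largest eigenvalue of A^T A))

||A||_2 = sigma_max(A) = sqrt(lambda_max(A^T A)). Form the symmetric matrix M = A^T A =
[[10, 16],
 [16, 32]].
Its characteristic polynomial (trace, determinant of M give the coefficients) is
  p(λ) = det(λ I - M) = λ^2 - 42λ + 64.
For λ^2 - 42λ + 64 the discriminant is 1508. It is nonnegative but not a perfect square, so the roots are real and irrational: λ = (42 ± sqrt(1508))/2 ≈ 40.4165, 1.5835.
So the eigenvalues of A^T A are ≈ 1.5835, 40.4165 (all ≥ 0, as they must be for A^T A). The largest is λ_max = (42 + sqrt(1508))/2 ≈ 40.4165, hence ||A||_2 = sqrt(λ_max) = sqrt((42 + sqrt(1508))/2) ≈ 6.3574.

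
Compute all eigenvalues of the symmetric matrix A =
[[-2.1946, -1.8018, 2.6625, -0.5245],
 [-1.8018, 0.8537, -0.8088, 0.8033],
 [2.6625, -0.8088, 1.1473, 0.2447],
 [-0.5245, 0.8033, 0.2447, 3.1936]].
sigma(A) ≈ {-4, 0, 3, 4}

A is real symmetric, so its spectrum consists of real eigenvalues. Expanding the characteristic polynomial of the displayed matrix gives
  det(λ I - A) = p(λ) = λ^4 + (-3)λ^3 + (-16)λ^2 + (48)λ + (-0.0014).
Solving p(λ) = 0 yields eigenvalues ≈ -4, 0, 3, 4. (A is shown rounded to 4 decimals, so these recover the underlying integer eigenvalues to within that precision.)
Verification: the trace of A = 3 equals the sum of eigenvalues 3, and det(A) ≈ -0.0014 matches the eigenvalue product 0.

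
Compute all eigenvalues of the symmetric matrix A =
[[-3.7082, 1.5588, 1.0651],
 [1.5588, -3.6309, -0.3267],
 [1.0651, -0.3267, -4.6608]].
sigma(A) ≈ {-6, -4, -2}

A is real symmetric, so its spectrum consists of real eigenvalues. Expanding the characteristic polynomial of the displayed matrix gives
  det(λ I - A) = p(λ) = λ^3 + (12)λ^2 + (44)λ + (47.9984).
Solving p(λ) = 0 yields eigenvalues ≈ -6, -4, -2. (A is shown rounded to 4 decimals, so these recover the underlying integer eigenvalues to within that precision.)
Verification: the trace of A = -12 equals the sum of eigenvalues -12, and det(A) ≈ -47.9984 matches the eigenvalue product -48.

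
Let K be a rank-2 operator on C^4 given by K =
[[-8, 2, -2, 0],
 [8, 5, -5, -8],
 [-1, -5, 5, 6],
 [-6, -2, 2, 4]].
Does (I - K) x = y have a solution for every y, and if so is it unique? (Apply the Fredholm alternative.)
(I - K) is invertible (det(I - K) = -123 ≠ 0), so for every y in C^4 the equation (I - K) x = y has a unique solution.

K has rank 2 and factors as K = U V^T = u1 v1^T + u2 v2^T with u1 = (2, 1, -2, 0), v1 = (-1, 2, -2, -2), u2 = (-2, 3, -1, -2), v2 = (3, 1, -1, -2) (multiplying out reproduces the displayed K). The nonzero eigenvalues of U V^T coincide with those of the 2 x 2 matrix G = V^T U = [[v1·u1, v1·u2], [v2·u1, v2·u2]] = [[4, 14], [9, 2]], and by the Sylvester determinant identity det(I_4 - U V^T) = det(I_2 - V^T U) = det([[-3, -14], [-9, -1]]) = (-3)(-1) - (-14)(-9) = -123. (Direct check: I - K =
[[9, -2, 2, 0],
 [-8, -4, 5, 8],
 [1, 5, -4, -6],
 [6, 2, -2, -3]]
has determinant -123.) The finite-dimensional Fredholm alternative says: either (I - K) is invertible, or ker(I - K) ≠ {0} and then range(I - K) = ker((I - K)^*)^⊥, with dim ker(I - K) = dim ker((I - K)^*). Since det(I - K) ≠ 0, 1 is not an eigenvalue of K and ker(I - K) = {0}, so we are in the first case: for every y there is a unique x = (I - K)^(-1) y. (Explicitly, by the Woodbury identity, (I - U V^T)^(-1) = I + U (I_2 - G)^(-1) V^T.)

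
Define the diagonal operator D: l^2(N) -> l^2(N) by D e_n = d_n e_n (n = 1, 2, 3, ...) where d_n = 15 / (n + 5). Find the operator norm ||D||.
||D|| = 5/2 (attained at n = 1)

For D diagonal, ||D|| = sup_n |d_n| = sup_n 15/(n + 5). This is positive and strictly decreasing in n, so the supremum is attained at n = 1: d_1 = 15/(1 + 5) = 5/2. Hence ||D|| = 5/2.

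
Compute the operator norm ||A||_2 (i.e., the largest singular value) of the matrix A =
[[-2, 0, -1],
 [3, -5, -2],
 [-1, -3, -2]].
||A||_2 ≈ 6.7882 (= sqrt(largest eigenvalue of A^T A))

||A||_2 = sigma_max(A) = sqrt(lambda_max(A^T A)). Form the symmetric matrix M = A^T A =
[[14, -12, -2],
 [-12, 34, 16],
 [-2, 16, 9]].
Its characteristic polynomial (trace, sum of principal 2x2 minors, determinant of M give the coefficients) is
  p(λ) = det(λ I - M) = λ^3 - 57λ^2 + 504λ - 36.
No integer candidate from the rational root theorem (±divisors of 36) is a root, so the roots are irrational. The cubic discriminant is Δ = 305114688 > 0, so there are three distinct real roots. p(0) = -36 and p(1) = 412 have opposite signs, so a root lies in (0, 1); Newton's method refines it to λ ≈ 0.072. p(10) = 304 and p(11) = -58 have opposite signs, so a root lies in (10, 11); Newton's method refines it to λ ≈ 10.8487. p(46) = -128 and p(47) = 1562 have opposite signs, so a root lies in (46, 47); Newton's method refines it to λ ≈ 46.0793. Check (Vieta): the three roots sum to 57, matching tr M = 57.
So the eigenvalues of A^T A are ≈ 0.072, 10.8487, 46.0793 (all ≥ 0, as they must be for A^T A). The largest is λ_max ≈ 46.0793, hence ||A||_2 = sqrt(λ_max) ≈ 6.7882.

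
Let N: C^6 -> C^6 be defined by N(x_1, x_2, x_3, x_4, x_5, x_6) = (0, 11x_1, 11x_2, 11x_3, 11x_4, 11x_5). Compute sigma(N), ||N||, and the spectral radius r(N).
sigma(N) = {0}; ||N|| = 11; r(N) = 0. (N is nilpotent with N^6 = 0.)

On C^6, N is a strictly lower-triangular matrix with 11 on the subdiagonal and zeros elsewhere, so its characteristic polynomial is lambda^6 and every eigenvalue is 0: sigma(N) = {0}. For the operator norm, N e_i = 11e_{i+1} for i = 1, ..., 5 and N e_6 = 0, so the singular values of N are 11 (with multiplicity 5) and 0; hence ||N|| = 11. The spectral radius r(N) = max|lambda| = 0. Note ||N|| > r(N) — characteristic of non-normal nilpotent operators. Indeed N^6 = 0.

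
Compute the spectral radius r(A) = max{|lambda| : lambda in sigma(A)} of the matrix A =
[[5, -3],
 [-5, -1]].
r(A) = (4 + sqrt(96))/2 ≈ 6.899

The eigenvalues of A are the roots of its characteristic polynomial. With M = A (coefficients from the trace and determinant):
  p(λ) = det(λ I - M) = λ^2 - 4λ - 20.
For λ^2 - 4λ - 20 the discriminant is 96. It is nonnegative but not a perfect square, so the roots are real and irrational: λ = (4 ± sqrt(96))/2 ≈ 6.899, -2.899.
Thus the eigenvalues (to 4 decimals) are 6.899 (modulus 6.899); -2.899 (modulus 2.899). The spectral radius is the largest modulus: r(A) = (4 + sqrt(96))/2 ≈ 6.899. (Cross-check: r(A) ≤ ||A||_2 ≈ 7.2361; equality holds whenever A is normal, though it can also hold for some non-normal A.)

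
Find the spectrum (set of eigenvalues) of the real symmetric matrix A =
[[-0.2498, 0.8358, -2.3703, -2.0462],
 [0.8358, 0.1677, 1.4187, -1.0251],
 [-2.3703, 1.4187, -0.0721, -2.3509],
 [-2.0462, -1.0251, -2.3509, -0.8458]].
sigma(A) ≈ {-5, -1, 2, 3}

A is real symmetric, so its spectrum consists of real eigenvalues. Expanding the characteristic polynomial of the displayed matrix gives
  det(λ I - A) = p(λ) = λ^4 + (1)λ^3 + (-19)λ^2 + (11)λ + (29.9984).
Solving p(λ) = 0 yields eigenvalues ≈ -5, -1, 2, 3. (A is shown rounded to 4 decimals, so these recover the underlying integer eigenvalues to within that precision.)
Verification: the trace of A = -1 equals the sum of eigenvalues -1, and det(A) ≈ 29.9984 matches the eigenvalue product 30.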